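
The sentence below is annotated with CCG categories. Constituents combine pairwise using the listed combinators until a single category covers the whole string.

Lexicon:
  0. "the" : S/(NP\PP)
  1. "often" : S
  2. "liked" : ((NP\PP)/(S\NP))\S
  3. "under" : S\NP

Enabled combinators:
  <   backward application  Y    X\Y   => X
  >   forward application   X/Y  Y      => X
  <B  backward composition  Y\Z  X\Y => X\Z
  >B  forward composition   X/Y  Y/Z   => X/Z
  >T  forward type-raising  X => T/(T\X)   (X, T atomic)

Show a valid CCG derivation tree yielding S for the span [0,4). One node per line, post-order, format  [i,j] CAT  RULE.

[0,4] S   >
  [0,1] "the" : S/(NP\PP)
  [1,4] NP\PP   >
    [1,3] (NP\PP)/(S\NP)   <
      [1,2] "often" : S
      [2,3] "liked" : ((NP\PP)/(S\NP))\S
    [3,4] "under" : S\NP

[0,1] S/(NP\PP)  lex  "the"
[1,2] S  lex  "often"
[2,3] ((NP\PP)/(S\NP))\S  lex  "liked"
[1,3] (NP\PP)/(S\NP)  <  k=2
[3,4] S\NP  lex  "under"
[1,4] NP\PP  >  k=3
[0,4] S  >  k=1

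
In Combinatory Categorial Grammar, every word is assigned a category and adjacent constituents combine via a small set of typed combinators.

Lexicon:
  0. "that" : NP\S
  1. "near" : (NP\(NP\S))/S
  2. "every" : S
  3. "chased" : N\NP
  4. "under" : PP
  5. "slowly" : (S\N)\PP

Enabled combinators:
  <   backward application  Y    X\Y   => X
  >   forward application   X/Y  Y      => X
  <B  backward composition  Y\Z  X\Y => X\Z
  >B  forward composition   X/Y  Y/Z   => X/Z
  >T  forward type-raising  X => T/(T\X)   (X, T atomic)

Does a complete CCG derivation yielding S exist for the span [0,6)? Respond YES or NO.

[0,6] S   <
  [0,3] NP   <
    [0,1] "that" : NP\S
    [1,3] NP\(NP\S)   >
      [1,2] "near" : (NP\(NP\S))/S
      [2,3] "every" : S
  [3,6] S\NP   <B
    [3,4] "chased" : N\NP
    [4,6] S\N   <
      [4,5] "under" : PP
      [5,6] "slowly" : (S\N)\PP

YES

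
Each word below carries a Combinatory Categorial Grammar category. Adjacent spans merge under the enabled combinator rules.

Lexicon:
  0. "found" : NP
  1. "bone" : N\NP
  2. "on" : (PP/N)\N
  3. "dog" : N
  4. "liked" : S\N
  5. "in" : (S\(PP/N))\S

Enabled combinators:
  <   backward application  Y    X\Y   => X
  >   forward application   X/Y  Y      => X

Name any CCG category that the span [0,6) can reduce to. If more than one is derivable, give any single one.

S

[0,6] S   <
  [0,3] PP/N   <
    [0,2] N   <
      [0,1] "found" : NP
      [1,2] "bone" : N\NP
    [2,3] "on" : (PP/N)\N
  [3,6] S\(PP/N)   <
    [3,5] S   <
      [3,4] "dog" : N
      [4,5] "liked" : S\N
    [5,6] "in" : (S\(PP/N))\S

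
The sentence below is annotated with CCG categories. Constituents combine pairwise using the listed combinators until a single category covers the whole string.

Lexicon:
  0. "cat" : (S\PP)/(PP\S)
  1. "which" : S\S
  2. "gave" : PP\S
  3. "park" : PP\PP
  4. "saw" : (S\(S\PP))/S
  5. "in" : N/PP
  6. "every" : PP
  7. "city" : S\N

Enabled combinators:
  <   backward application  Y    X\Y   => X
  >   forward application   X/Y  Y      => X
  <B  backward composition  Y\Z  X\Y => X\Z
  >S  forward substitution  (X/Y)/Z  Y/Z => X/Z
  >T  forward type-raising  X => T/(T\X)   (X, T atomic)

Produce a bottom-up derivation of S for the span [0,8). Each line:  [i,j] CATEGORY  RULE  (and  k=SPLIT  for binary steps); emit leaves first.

[0,1] (S\PP)/(PP\S)  lex  "cat"
[1,2] S\S  lex  "which"
[2,3] PP\S  lex  "gave"
[1,3] PP\S  <B  k=2
[3,4] PP\PP  lex  "park"
[1,4] PP\S  <B  k=3
[0,4] S\PP  >  k=1
[4,5] (S\(S\PP))/S  lex  "saw"
[5,6] N/PP  lex  "in"
[6,7] PP  lex  "every"
[5,7] N  >  k=6
[7,8] S\N  lex  "city"
[5,8] S  <  k=7
[4,8] S\(S\PP)  >  k=5
[0,8] S  <  k=4

[0,8] S   <
  [0,4] S\PP   >
    [0,1] "cat" : (S\PP)/(PP\S)
    [1,4] PP\S   <B
      [1,3] PP\S   <B
        [1,2] "which" : S\S
        [2,3] "gave" : PP\S
      [3,4] "park" : PP\PP
  [4,8] S\(S\PP)   >
    [4,5] "saw" : (S\(S\PP))/S
    [5,8] S   <
      [5,7] N   >
        [5,6] "in" : N/PP
        [6,7] "every" : PP
      [7,8] "city" : S\N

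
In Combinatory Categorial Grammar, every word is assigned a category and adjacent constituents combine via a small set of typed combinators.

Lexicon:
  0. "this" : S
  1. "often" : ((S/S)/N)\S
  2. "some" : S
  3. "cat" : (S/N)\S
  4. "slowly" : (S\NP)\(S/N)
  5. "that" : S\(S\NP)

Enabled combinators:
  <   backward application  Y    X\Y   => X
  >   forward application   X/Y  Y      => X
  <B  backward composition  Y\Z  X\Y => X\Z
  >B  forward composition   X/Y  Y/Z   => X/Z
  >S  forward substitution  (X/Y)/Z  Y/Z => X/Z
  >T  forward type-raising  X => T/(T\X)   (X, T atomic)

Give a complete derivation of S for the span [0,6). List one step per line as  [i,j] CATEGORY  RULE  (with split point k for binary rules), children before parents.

[0,1] S  lex  "this"
[1,2] ((S/S)/N)\S  lex  "often"
[0,2] (S/S)/N  <  k=1
[2,3] S  lex  "some"
[3,4] (S/N)\S  lex  "cat"
[2,4] S/N  <  k=3
[0,4] S/N  >S  k=2
[4,5] (S\NP)\(S/N)  lex  "slowly"
[0,5] S\NP  <  k=4
[5,6] S\(S\NP)  lex  "that"
[0,6] S  <  k=5

[0,6] S   <
  [0,5] S\NP   <
    [0,4] S/N   >S
      [0,2] (S/S)/N   <
        [0,1] "this" : S
        [1,2] "often" : ((S/S)/N)\S
      [2,4] S/N   <
        [2,3] "some" : S
        [3,4] "cat" : (S/N)\S
    [4,5] "slowly" : (S\NP)\(S/N)
  [5,6] "that" : S\(S\NP)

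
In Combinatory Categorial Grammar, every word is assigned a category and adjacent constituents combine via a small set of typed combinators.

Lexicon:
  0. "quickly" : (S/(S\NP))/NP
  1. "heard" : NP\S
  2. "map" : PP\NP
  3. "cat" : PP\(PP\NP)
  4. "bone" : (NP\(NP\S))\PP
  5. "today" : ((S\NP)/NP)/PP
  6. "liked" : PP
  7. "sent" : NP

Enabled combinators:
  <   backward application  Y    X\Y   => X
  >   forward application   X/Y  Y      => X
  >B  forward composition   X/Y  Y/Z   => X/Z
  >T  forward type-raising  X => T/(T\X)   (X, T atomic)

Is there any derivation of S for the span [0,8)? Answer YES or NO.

[0,8] S   >
  [0,5] S/(S\NP)   >
    [0,1] "quickly" : (S/(S\NP))/NP
    [1,5] NP   <
      [1,2] "heard" : NP\S
      [2,5] NP\(NP\S)   <
        [2,4] PP   <
          [2,3] "map" : PP\NP
          [3,4] "cat" : PP\(PP\NP)
        [4,5] "bone" : (NP\(NP\S))\PP
  [5,8] S\NP   >
    [5,7] (S\NP)/NP   >
      [5,6] "today" : ((S\NP)/NP)/PP
      [6,7] "liked" : PP
    [7,8] "sent" : NP

YES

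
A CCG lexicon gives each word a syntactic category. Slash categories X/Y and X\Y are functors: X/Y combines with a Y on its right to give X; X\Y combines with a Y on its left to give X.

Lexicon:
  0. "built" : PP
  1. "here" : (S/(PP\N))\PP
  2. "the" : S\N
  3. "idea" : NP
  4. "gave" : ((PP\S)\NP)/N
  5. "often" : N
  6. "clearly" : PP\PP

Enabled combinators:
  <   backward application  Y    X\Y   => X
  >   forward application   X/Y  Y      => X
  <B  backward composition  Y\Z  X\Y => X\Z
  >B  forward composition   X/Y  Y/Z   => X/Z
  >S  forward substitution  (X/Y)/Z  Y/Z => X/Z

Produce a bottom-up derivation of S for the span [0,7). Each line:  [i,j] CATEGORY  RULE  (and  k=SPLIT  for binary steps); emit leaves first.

[0,1] PP  lex  "built"
[1,2] (S/(PP\N))\PP  lex  "here"
[0,2] S/(PP\N)  <  k=1
[2,3] S\N  lex  "the"
[3,4] NP  lex  "idea"
[4,5] ((PP\S)\NP)/N  lex  "gave"
[5,6] N  lex  "often"
[4,6] (PP\S)\NP  >  k=5
[3,6] PP\S  <  k=4
[6,7] PP\PP  lex  "clearly"
[3,7] PP\S  <B  k=6
[2,7] PP\N  <B  k=3
[0,7] S  >  k=2

[0,7] S   >
  [0,2] S/(PP\N)   <
    [0,1] "built" : PP
    [1,2] "here" : (S/(PP\N))\PP
  [2,7] PP\N   <B
    [2,3] "the" : S\N
    [3,7] PP\S   <B
      [3,6] PP\S   <
        [3,4] "idea" : NP
        [4,6] (PP\S)\NP   >
          [4,5] "gave" : ((PP\S)\NP)/N
          [5,6] "often" : N
      [6,7] "clearly" : PP\PP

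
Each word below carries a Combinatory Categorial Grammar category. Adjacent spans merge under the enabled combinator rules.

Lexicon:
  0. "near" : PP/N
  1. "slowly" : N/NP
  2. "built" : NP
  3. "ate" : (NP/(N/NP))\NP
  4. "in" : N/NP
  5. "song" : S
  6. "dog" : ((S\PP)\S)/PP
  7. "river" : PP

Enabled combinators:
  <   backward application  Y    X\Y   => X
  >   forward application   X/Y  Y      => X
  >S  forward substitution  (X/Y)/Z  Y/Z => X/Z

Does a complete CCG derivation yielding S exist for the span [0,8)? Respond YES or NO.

[0,8] S   <
  [0,5] PP   >
    [0,1] "near" : PP/N
    [1,5] N   >
      [1,2] "slowly" : N/NP
      [2,5] NP   >
        [2,4] NP/(N/NP)   <
          [2,3] "built" : NP
          [3,4] "ate" : (NP/(N/NP))\NP
        [4,5] "in" : N/NP
  [5,8] S\PP   <
    [5,6] "song" : S
    [6,8] (S\PP)\S   >
      [6,7] "dog" : ((S\PP)\S)/PP
      [7,8] "river" : PP

YES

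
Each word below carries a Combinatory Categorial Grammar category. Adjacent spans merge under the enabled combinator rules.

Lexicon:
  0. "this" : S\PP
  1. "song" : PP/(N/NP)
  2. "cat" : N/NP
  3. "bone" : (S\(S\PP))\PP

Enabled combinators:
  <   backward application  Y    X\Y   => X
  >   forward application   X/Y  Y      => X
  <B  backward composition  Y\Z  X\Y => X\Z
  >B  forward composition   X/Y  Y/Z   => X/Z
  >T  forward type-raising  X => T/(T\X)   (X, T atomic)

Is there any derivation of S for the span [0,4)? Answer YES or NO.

[0,4] S   <
  [0,1] "this" : S\PP
  [1,4] S\(S\PP)   <
    [1,3] PP   >
      [1,2] "song" : PP/(N/NP)
      [2,3] "cat" : N/NP
    [3,4] "bone" : (S\(S\PP))\PP

YES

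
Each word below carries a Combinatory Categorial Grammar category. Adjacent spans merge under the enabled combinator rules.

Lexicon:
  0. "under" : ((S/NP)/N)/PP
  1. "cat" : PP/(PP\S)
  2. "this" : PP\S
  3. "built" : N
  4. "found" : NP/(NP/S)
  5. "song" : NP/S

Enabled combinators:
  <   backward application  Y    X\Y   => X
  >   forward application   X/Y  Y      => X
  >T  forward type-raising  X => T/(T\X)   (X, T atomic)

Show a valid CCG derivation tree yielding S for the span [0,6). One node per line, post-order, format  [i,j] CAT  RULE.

[0,6] S   >
  [0,4] S/NP   >
    [0,3] (S/NP)/N   >
      [0,1] "under" : ((S/NP)/N)/PP
      [1,3] PP   >
        [1,2] "cat" : PP/(PP\S)
        [2,3] "this" : PP\S
    [3,4] "built" : N
  [4,6] NP   >
    [4,5] "found" : NP/(NP/S)
    [5,6] "song" : NP/S

[0,1] ((S/NP)/N)/PP  lex  "under"
[1,2] PP/(PP\S)  lex  "cat"
[2,3] PP\S  lex  "this"
[1,3] PP  >  k=2
[0,3] (S/NP)/N  >  k=1
[3,4] N  lex  "built"
[0,4] S/NP  >  k=3
[4,5] NP/(NP/S)  lex  "found"
[5,6] NP/S  lex  "song"
[4,6] NP  >  k=5
[0,6] S  >  k=4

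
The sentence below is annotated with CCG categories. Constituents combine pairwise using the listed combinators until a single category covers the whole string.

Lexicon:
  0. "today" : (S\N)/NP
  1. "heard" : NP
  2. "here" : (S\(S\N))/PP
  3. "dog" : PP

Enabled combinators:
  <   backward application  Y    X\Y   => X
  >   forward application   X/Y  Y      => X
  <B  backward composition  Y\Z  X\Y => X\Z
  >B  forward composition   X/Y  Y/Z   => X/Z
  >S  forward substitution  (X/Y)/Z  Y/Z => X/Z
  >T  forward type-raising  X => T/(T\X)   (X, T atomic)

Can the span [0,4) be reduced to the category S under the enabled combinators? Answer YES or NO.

[0,4] S   <
  [0,2] S\N   >
    [0,1] "today" : (S\N)/NP
    [1,2] "heard" : NP
  [2,4] S\(S\N)   >
    [2,3] "here" : (S\(S\N))/PP
    [3,4] "dog" : PP

YES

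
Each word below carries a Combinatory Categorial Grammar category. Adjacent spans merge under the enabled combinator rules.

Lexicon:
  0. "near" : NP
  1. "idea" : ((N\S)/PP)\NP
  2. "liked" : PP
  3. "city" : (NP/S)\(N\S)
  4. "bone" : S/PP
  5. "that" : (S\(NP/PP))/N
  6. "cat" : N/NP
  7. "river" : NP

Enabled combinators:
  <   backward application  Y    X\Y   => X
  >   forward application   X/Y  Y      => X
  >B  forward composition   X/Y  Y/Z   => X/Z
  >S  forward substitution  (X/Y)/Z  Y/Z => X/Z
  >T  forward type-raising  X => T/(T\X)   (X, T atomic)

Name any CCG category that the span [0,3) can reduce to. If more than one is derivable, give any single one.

N\S

[0,8] S   <
  [0,5] NP/PP   >B
    [0,4] NP/S   <
      [0,3] N\S   >
        [0,2] (N\S)/PP   <
          [0,1] "near" : NP
          [1,2] "idea" : ((N\S)/PP)\NP
        [2,3] "liked" : PP
      [3,4] "city" : (NP/S)\(N\S)
    [4,5] "bone" : S/PP
  [5,8] S\(NP/PP)   >
    [5,6] "that" : (S\(NP/PP))/N
    [6,8] N   >
      [6,7] "cat" : N/NP
      [7,8] "river" : NP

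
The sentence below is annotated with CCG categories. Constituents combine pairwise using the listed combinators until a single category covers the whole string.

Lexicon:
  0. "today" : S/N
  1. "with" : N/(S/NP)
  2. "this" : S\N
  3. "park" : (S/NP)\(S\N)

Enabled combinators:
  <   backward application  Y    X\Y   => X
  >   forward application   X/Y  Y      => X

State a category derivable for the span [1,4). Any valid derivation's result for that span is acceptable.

[0,4] S   >
  [0,1] "today" : S/N
  [1,4] N   >
    [1,2] "with" : N/(S/NP)
    [2,4] S/NP   <
      [2,3] "this" : S\N
      [3,4] "park" : (S/NP)\(S\N)

N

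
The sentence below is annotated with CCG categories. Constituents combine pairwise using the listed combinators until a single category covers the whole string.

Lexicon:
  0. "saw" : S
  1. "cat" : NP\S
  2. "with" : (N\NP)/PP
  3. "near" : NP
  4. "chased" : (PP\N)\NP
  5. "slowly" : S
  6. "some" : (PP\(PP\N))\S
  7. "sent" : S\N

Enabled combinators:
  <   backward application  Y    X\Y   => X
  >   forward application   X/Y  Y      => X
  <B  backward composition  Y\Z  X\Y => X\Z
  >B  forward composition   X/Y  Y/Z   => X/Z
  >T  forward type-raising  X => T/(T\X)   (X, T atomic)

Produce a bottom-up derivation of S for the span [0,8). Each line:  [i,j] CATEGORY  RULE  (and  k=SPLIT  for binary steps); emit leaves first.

[0,1] S  lex  "saw"
[1,2] NP\S  lex  "cat"
[0,2] NP  <  k=1
[2,3] (N\NP)/PP  lex  "with"
[3,4] NP  lex  "near"
[4,5] (PP\N)\NP  lex  "chased"
[3,5] PP\N  <  k=4
[5,6] S  lex  "slowly"
[6,7] (PP\(PP\N))\S  lex  "some"
[5,7] PP\(PP\N)  <  k=6
[3,7] PP  <  k=5
[2,7] N\NP  >  k=3
[0,7] N  <  k=2
[7,8] S\N  lex  "sent"
[0,8] S  <  k=7

[0,8] S   <
  [0,7] N   <
    [0,2] NP   <
      [0,1] "saw" : S
      [1,2] "cat" : NP\S
    [2,7] N\NP   >
      [2,3] "with" : (N\NP)/PP
      [3,7] PP   <
        [3,5] PP\N   <
          [3,4] "near" : NP
          [4,5] "chased" : (PP\N)\NP
        [5,7] PP\(PP\N)   <
          [5,6] "slowly" : S
          [6,7] "some" : (PP\(PP\N))\S
  [7,8] "sent" : S\N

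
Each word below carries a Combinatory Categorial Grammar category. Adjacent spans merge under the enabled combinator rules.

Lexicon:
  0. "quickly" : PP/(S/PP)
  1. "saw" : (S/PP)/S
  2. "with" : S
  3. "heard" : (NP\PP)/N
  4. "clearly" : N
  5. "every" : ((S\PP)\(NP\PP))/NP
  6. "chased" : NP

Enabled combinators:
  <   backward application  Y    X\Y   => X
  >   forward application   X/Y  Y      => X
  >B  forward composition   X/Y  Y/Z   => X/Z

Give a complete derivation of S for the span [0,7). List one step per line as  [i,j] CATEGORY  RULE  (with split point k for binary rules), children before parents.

[0,7] S   <
  [0,3] PP   >
    [0,1] "quickly" : PP/(S/PP)
    [1,3] S/PP   >
      [1,2] "saw" : (S/PP)/S
      [2,3] "with" : S
  [3,7] S\PP   <
    [3,5] NP\PP   >
      [3,4] "heard" : (NP\PP)/N
      [4,5] "clearly" : N
    [5,7] (S\PP)\(NP\PP)   >
      [5,6] "every" : ((S\PP)\(NP\PP))/NP
      [6,7] "chased" : NP

[0,1] PP/(S/PP)  lex  "quickly"
[1,2] (S/PP)/S  lex  "saw"
[2,3] S  lex  "with"
[1,3] S/PP  >  k=2
[0,3] PP  >  k=1
[3,4] (NP\PP)/N  lex  "heard"
[4,5] N  lex  "clearly"
[3,5] NP\PP  >  k=4
[5,6] ((S\PP)\(NP\PP))/NP  lex  "every"
[6,7] NP  lex  "chased"
[5,7] (S\PP)\(NP\PP)  >  k=6
[3,7] S\PP  <  k=5
[0,7] S  <  k=3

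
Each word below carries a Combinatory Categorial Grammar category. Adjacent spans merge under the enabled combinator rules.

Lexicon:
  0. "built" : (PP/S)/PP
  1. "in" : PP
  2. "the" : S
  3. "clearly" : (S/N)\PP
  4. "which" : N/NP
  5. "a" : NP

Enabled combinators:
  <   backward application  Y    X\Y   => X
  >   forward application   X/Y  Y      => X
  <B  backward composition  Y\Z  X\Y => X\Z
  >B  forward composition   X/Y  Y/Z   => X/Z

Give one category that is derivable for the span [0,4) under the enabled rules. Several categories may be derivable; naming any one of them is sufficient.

[0,6] S   >
  [0,4] S/N   <
    [0,3] PP   >
      [0,2] PP/S   >
        [0,1] "built" : (PP/S)/PP
        [1,2] "in" : PP
      [2,3] "the" : S
    [3,4] "clearly" : (S/N)\PP
  [4,6] N   >
    [4,5] "which" : N/NP
    [5,6] "a" : NP

S/N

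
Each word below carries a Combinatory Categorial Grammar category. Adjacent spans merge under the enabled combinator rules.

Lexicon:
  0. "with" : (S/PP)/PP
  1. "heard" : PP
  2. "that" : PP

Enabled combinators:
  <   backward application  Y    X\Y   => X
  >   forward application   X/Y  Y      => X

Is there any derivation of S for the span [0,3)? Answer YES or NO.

YES

[0,3] S   >
  [0,2] S/PP   >
    [0,1] "with" : (S/PP)/PP
    [1,2] "heard" : PP
  [2,3] "that" : PP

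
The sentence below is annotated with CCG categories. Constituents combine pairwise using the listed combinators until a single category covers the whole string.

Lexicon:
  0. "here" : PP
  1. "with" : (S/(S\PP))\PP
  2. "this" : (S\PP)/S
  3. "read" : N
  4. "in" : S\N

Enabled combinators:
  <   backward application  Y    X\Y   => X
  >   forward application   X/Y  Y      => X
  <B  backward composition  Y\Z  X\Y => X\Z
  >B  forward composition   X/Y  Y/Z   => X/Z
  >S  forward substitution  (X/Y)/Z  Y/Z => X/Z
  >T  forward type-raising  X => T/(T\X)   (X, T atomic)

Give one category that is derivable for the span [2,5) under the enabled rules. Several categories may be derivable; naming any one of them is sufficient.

S\PP

[0,5] S   >
  [0,2] S/(S\PP)   <
    [0,1] "here" : PP
    [1,2] "with" : (S/(S\PP))\PP
  [2,5] S\PP   >
    [2,3] "this" : (S\PP)/S
    [3,5] S   <
      [3,4] "read" : N
      [4,5] "in" : S\N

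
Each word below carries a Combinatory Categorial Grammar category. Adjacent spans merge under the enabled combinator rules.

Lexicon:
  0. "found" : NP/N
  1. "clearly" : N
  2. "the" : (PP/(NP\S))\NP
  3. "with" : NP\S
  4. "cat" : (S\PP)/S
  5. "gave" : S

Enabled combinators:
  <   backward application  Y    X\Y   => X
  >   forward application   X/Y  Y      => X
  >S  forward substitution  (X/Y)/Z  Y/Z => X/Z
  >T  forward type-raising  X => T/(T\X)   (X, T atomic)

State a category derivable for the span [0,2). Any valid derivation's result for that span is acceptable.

NP

[0,6] S   <
  [0,4] PP   >
    [0,3] PP/(NP\S)   <
      [0,2] NP   >
        [0,1] "found" : NP/N
        [1,2] "clearly" : N
      [2,3] "the" : (PP/(NP\S))\NP
    [3,4] "with" : NP\S
  [4,6] S\PP   >
    [4,5] "cat" : (S\PP)/S
    [5,6] "gave" : S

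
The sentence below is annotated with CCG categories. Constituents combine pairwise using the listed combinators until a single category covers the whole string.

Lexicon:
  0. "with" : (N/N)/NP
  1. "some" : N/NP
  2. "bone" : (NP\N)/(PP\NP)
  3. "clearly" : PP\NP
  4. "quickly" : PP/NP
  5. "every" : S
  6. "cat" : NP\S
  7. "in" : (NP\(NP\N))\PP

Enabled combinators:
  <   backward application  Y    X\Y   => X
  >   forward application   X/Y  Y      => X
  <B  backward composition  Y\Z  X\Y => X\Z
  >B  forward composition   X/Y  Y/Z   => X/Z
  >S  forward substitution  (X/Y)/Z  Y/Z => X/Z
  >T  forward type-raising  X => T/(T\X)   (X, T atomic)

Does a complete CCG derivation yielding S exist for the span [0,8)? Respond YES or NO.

(N/N)/NP N/NP (NP\N)/(PP\NP) PP\NP PP/NP S NP\S (NP\(NP\N))\PP
CKY chart[0,8] = {(N/N)/(NP\N), N, N/(NP\NP), N/(N\N), NP/(NP\N), PP/(PP\N), S/(S\N)}; S ∉ chart

NO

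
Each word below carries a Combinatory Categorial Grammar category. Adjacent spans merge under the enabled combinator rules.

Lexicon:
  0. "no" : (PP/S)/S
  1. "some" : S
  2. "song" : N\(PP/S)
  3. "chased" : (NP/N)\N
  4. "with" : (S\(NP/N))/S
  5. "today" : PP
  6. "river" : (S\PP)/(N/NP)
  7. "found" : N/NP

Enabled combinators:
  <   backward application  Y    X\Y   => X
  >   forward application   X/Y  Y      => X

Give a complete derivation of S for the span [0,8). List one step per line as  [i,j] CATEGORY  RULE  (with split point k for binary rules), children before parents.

[0,1] (PP/S)/S  lex  "no"
[1,2] S  lex  "some"
[0,2] PP/S  >  k=1
[2,3] N\(PP/S)  lex  "song"
[0,3] N  <  k=2
[3,4] (NP/N)\N  lex  "chased"
[0,4] NP/N  <  k=3
[4,5] (S\(NP/N))/S  lex  "with"
[5,6] PP  lex  "today"
[6,7] (S\PP)/(N/NP)  lex  "river"
[7,8] N/NP  lex  "found"
[6,8] S\PP  >  k=7
[5,8] S  <  k=6
[4,8] S\(NP/N)  >  k=5
[0,8] S  <  k=4

[0,8] S   <
  [0,4] NP/N   <
    [0,3] N   <
      [0,2] PP/S   >
        [0,1] "no" : (PP/S)/S
        [1,2] "some" : S
      [2,3] "song" : N\(PP/S)
    [3,4] "chased" : (NP/N)\N
  [4,8] S\(NP/N)   >
    [4,5] "with" : (S\(NP/N))/S
    [5,8] S   <
      [5,6] "today" : PP
      [6,8] S\PP   >
        [6,7] "river" : (S\PP)/(N/NP)
        [7,8] "found" : N/NP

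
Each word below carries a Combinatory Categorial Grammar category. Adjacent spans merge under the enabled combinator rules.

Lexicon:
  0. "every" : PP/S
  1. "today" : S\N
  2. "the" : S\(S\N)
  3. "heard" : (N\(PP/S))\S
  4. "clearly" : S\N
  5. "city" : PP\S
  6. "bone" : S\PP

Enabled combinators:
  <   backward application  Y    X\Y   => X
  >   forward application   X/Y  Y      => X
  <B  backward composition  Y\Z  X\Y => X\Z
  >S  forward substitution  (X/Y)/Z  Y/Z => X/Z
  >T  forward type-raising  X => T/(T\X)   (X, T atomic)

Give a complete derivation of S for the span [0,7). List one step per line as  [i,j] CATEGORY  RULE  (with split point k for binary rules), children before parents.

[0,7] S   <
  [0,4] N   <
    [0,1] "every" : PP/S
    [1,4] N\(PP/S)   <
      [1,3] S   <
        [1,2] "today" : S\N
        [2,3] "the" : S\(S\N)
      [3,4] "heard" : (N\(PP/S))\S
  [4,7] S\N   <B
    [4,5] "clearly" : S\N
    [5,7] S\S   <B
      [5,6] "city" : PP\S
      [6,7] "bone" : S\PP

[0,1] PP/S  lex  "every"
[1,2] S\N  lex  "today"
[2,3] S\(S\N)  lex  "the"
[1,3] S  <  k=2
[3,4] (N\(PP/S))\S  lex  "heard"
[1,4] N\(PP/S)  <  k=3
[0,4] N  <  k=1
[4,5] S\N  lex  "clearly"
[5,6] PP\S  lex  "city"
[6,7] S\PP  lex  "bone"
[5,7] S\S  <B  k=6
[4,7] S\N  <B  k=5
[0,7] S  <  k=4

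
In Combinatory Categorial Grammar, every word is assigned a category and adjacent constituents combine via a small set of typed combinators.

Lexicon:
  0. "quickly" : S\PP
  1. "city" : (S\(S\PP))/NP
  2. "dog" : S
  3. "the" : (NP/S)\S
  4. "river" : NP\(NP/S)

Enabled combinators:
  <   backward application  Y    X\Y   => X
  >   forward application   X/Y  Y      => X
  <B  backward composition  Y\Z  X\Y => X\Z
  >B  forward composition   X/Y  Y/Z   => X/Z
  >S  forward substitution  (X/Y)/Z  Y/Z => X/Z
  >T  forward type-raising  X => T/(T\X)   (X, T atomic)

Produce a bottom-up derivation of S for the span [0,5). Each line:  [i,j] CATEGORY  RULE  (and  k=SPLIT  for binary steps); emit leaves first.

[0,5] S   <
  [0,1] "quickly" : S\PP
  [1,5] S\(S\PP)   >
    [1,2] "city" : (S\(S\PP))/NP
    [2,5] NP   <
      [2,3] "dog" : S
      [3,5] NP\S   <B
        [3,4] "the" : (NP/S)\S
        [4,5] "river" : NP\(NP/S)

[0,1] S\PP  lex  "quickly"
[1,2] (S\(S\PP))/NP  lex  "city"
[2,3] S  lex  "dog"
[3,4] (NP/S)\S  lex  "the"
[4,5] NP\(NP/S)  lex  "river"
[3,5] NP\S  <B  k=4
[2,5] NP  <  k=3
[1,5] S\(S\PP)  >  k=2
[0,5] S  <  k=1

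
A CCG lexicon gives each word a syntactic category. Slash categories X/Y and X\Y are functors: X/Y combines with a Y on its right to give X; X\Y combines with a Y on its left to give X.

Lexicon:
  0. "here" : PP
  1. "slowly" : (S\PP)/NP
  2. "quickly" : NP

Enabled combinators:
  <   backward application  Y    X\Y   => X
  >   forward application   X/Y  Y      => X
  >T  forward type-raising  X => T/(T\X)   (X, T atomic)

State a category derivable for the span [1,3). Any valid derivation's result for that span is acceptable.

[0,3] S   >
  [0,1] S/(S\PP)   >T
    [0,1] "here" : PP
  [1,3] S\PP   >
    [1,2] "slowly" : (S\PP)/NP
    [2,3] "quickly" : NP

S\PP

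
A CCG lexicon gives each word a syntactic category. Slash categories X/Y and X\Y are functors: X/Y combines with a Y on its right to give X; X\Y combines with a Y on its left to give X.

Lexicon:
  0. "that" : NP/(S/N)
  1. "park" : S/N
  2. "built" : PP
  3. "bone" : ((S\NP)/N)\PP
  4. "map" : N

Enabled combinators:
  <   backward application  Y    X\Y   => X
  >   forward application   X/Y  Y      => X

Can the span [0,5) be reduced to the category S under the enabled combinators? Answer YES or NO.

YES

[0,5] S   <
  [0,2] NP   >
    [0,1] "that" : NP/(S/N)
    [1,2] "park" : S/N
  [2,5] S\NP   >
    [2,4] (S\NP)/N   <
      [2,3] "built" : PP
      [3,4] "bone" : ((S\NP)/N)\PP
    [4,5] "map" : N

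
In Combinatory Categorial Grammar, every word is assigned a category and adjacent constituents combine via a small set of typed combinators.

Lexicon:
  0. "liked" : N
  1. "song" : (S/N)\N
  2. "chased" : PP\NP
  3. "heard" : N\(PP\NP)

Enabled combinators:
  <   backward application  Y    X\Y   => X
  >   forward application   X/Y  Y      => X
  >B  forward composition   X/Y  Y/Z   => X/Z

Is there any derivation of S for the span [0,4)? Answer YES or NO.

YES

[0,4] S   >
  [0,2] S/N   <
    [0,1] "liked" : N
    [1,2] "song" : (S/N)\N
  [2,4] N   <
    [2,3] "chased" : PP\NP
    [3,4] "heard" : N\(PP\NP)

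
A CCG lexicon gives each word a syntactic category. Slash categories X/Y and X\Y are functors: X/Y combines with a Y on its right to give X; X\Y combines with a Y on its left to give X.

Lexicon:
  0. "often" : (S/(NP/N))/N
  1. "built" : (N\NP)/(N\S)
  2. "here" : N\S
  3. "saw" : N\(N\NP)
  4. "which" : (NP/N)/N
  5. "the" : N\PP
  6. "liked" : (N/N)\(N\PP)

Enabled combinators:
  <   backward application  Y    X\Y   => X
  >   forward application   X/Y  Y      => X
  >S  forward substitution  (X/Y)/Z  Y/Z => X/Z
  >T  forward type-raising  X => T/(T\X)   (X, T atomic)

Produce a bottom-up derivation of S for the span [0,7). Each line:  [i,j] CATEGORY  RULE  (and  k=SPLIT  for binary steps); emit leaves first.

[0,7] S   >
  [0,4] S/(NP/N)   >
    [0,1] "often" : (S/(NP/N))/N
    [1,4] N   <
      [1,3] N\NP   >
        [1,2] "built" : (N\NP)/(N\S)
        [2,3] "here" : N\S
      [3,4] "saw" : N\(N\NP)
  [4,7] NP/N   >S
    [4,5] "which" : (NP/N)/N
    [5,7] N/N   <
      [5,6] "the" : N\PP
      [6,7] "liked" : (N/N)\(N\PP)

[0,1] (S/(NP/N))/N  lex  "often"
[1,2] (N\NP)/(N\S)  lex  "built"
[2,3] N\S  lex  "here"
[1,3] N\NP  >  k=2
[3,4] N\(N\NP)  lex  "saw"
[1,4] N  <  k=3
[0,4] S/(NP/N)  >  k=1
[4,5] (NP/N)/N  lex  "which"
[5,6] N\PP  lex  "the"
[6,7] (N/N)\(N\PP)  lex  "liked"
[5,7] N/N  <  k=6
[4,7] NP/N  >S  k=5
[0,7] S  >  k=4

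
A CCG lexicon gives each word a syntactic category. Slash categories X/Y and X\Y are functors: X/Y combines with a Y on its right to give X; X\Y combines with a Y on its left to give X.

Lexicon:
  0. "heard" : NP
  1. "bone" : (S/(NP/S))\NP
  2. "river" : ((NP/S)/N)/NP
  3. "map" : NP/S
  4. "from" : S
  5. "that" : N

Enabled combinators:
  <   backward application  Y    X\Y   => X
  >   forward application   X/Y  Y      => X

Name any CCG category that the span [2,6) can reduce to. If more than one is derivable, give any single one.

NP/S

[0,6] S   >
  [0,2] S/(NP/S)   <
    [0,1] "heard" : NP
    [1,2] "bone" : (S/(NP/S))\NP
  [2,6] NP/S   >
    [2,5] (NP/S)/N   >
      [2,3] "river" : ((NP/S)/N)/NP
      [3,5] NP   >
        [3,4] "map" : NP/S
        [4,5] "from" : S
    [5,6] "that" : N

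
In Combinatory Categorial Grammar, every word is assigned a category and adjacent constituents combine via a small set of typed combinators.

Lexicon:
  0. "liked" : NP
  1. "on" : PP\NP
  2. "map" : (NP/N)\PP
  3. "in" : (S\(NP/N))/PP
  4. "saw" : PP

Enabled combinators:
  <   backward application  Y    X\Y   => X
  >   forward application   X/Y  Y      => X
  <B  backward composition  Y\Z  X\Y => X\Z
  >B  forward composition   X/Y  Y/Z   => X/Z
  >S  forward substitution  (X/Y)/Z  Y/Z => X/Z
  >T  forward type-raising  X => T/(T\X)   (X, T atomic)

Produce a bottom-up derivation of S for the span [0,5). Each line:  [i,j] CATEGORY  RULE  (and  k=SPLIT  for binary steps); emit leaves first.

[0,5] S   <
  [0,1] "liked" : NP
  [1,5] S\NP   <B
    [1,2] "on" : PP\NP
    [2,5] S\PP   <B
      [2,3] "map" : (NP/N)\PP
      [3,5] S\(NP/N)   >
        [3,4] "in" : (S\(NP/N))/PP
        [4,5] "saw" : PP

[0,1] NP  lex  "liked"
[1,2] PP\NP  lex  "on"
[2,3] (NP/N)\PP  lex  "map"
[3,4] (S\(NP/N))/PP  lex  "in"
[4,5] PP  lex  "saw"
[3,5] S\(NP/N)  >  k=4
[2,5] S\PP  <B  k=3
[1,5] S\NP  <B  k=2
[0,5] S  <  k=1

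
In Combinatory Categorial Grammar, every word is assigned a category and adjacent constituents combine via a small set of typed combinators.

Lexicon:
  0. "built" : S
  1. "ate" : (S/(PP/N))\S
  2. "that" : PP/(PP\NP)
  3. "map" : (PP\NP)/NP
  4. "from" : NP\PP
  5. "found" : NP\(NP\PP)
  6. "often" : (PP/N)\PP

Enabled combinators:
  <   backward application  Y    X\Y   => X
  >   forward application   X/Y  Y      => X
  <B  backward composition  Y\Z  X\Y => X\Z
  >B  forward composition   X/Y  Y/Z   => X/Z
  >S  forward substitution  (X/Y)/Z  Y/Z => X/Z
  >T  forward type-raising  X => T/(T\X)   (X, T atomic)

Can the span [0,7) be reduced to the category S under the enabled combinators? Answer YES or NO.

[0,7] S   >
  [0,2] S/(PP/N)   <
    [0,1] "built" : S
    [1,2] "ate" : (S/(PP/N))\S
  [2,7] PP/N   <
    [2,6] PP   >
      [2,3] "that" : PP/(PP\NP)
      [3,6] PP\NP   >
        [3,4] "map" : (PP\NP)/NP
        [4,6] NP   <
          [4,5] "from" : NP\PP
          [5,6] "found" : NP\(NP\PP)
    [6,7] "often" : (PP/N)\PP

YES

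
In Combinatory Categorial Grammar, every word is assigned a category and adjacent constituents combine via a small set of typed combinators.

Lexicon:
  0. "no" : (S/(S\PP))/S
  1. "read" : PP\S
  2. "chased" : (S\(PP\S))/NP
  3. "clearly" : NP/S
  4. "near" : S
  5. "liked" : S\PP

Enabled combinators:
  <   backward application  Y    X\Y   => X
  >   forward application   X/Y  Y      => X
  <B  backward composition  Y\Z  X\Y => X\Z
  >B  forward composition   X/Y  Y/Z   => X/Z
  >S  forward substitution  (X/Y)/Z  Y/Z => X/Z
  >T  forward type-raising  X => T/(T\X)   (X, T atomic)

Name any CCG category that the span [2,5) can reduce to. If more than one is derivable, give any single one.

S\(PP\S)

[0,6] S   >
  [0,5] S/(S\PP)   >
    [0,1] "no" : (S/(S\PP))/S
    [1,5] S   <
      [1,2] "read" : PP\S
      [2,5] S\(PP\S)   >
        [2,3] "chased" : (S\(PP\S))/NP
        [3,5] NP   >
          [3,4] "clearly" : NP/S
          [4,5] "near" : S
  [5,6] "liked" : S\PP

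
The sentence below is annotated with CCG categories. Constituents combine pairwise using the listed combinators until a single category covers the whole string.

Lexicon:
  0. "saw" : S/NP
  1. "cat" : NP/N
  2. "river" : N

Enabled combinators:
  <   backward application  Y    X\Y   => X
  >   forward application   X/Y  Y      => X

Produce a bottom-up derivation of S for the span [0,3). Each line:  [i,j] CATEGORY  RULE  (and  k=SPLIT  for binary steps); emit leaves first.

[0,3] S   >
  [0,1] "saw" : S/NP
  [1,3] NP   >
    [1,2] "cat" : NP/N
    [2,3] "river" : N

[0,1] S/NP  lex  "saw"
[1,2] NP/N  lex  "cat"
[2,3] N  lex  "river"
[1,3] NP  >  k=2
[0,3] S  >  k=1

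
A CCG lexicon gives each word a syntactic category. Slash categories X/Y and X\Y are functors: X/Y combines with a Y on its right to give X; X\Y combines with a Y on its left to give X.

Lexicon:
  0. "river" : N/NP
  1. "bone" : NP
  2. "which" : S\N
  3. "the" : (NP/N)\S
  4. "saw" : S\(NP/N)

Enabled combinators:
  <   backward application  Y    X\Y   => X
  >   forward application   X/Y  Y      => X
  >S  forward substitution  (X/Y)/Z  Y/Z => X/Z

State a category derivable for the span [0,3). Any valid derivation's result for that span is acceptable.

S

[0,5] S   <
  [0,4] NP/N   <
    [0,3] S   <
      [0,2] N   >
        [0,1] "river" : N/NP
        [1,2] "bone" : NP
      [2,3] "which" : S\N
    [3,4] "the" : (NP/N)\S
  [4,5] "saw" : S\(NP/N)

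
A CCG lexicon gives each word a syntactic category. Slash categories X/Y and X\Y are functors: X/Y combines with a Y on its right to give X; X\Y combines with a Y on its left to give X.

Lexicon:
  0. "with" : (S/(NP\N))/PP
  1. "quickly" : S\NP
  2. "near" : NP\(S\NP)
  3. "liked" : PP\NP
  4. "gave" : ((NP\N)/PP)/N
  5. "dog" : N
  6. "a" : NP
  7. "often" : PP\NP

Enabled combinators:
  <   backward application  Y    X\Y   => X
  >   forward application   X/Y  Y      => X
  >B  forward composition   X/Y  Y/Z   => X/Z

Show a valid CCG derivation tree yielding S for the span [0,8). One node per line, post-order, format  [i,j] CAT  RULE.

[0,1] (S/(NP\N))/PP  lex  "with"
[1,2] S\NP  lex  "quickly"
[2,3] NP\(S\NP)  lex  "near"
[1,3] NP  <  k=2
[3,4] PP\NP  lex  "liked"
[1,4] PP  <  k=3
[0,4] S/(NP\N)  >  k=1
[4,5] ((NP\N)/PP)/N  lex  "gave"
[5,6] N  lex  "dog"
[4,6] (NP\N)/PP  >  k=5
[0,6] S/PP  >B  k=4
[6,7] NP  lex  "a"
[7,8] PP\NP  lex  "often"
[6,8] PP  <  k=7
[0,8] S  >  k=6

[0,8] S   >
  [0,6] S/PP   >B
    [0,4] S/(NP\N)   >
      [0,1] "with" : (S/(NP\N))/PP
      [1,4] PP   <
        [1,3] NP   <
          [1,2] "quickly" : S\NP
          [2,3] "near" : NP\(S\NP)
        [3,4] "liked" : PP\NP
    [4,6] (NP\N)/PP   >
      [4,5] "gave" : ((NP\N)/PP)/N
      [5,6] "dog" : N
  [6,8] PP   <
    [6,7] "a" : NP
    [7,8] "often" : PP\NP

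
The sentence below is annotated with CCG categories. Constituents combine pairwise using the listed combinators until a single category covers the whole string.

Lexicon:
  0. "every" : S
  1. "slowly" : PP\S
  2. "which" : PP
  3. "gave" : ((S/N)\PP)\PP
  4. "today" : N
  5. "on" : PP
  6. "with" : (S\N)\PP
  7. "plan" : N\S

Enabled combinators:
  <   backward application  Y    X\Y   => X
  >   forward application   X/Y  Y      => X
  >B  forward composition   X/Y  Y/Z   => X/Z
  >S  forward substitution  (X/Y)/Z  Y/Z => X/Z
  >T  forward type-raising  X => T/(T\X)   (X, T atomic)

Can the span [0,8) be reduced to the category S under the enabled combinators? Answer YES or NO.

[0,8] S   >
  [0,4] S/N   <
    [0,2] PP   <
      [0,1] "every" : S
      [1,2] "slowly" : PP\S
    [2,4] (S/N)\PP   <
      [2,3] "which" : PP
      [3,4] "gave" : ((S/N)\PP)\PP
  [4,8] N   <
    [4,7] S   <
      [4,5] "today" : N
      [5,7] S\N   <
        [5,6] "on" : PP
        [6,7] "with" : (S\N)\PP
    [7,8] "plan" : N\S

YES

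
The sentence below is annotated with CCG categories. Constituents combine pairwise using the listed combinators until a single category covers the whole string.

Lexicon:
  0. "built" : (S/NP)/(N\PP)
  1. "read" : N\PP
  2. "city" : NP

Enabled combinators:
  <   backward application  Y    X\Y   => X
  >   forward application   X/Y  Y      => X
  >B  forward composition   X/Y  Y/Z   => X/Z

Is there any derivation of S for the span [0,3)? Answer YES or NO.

YES

[0,3] S   >
  [0,2] S/NP   >
    [0,1] "built" : (S/NP)/(N\PP)
    [1,2] "read" : N\PP
  [2,3] "city" : NP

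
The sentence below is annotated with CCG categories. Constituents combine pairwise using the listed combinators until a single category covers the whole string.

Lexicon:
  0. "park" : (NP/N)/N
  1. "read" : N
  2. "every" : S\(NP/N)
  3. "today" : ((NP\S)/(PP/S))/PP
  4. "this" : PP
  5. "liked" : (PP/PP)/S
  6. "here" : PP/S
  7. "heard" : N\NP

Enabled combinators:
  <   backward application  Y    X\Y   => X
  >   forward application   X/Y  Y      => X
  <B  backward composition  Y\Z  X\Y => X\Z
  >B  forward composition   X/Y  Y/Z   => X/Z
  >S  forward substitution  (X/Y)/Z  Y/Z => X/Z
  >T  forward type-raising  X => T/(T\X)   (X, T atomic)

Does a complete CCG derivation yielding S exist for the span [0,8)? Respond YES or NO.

NO

(NP/N)/N N S\(NP/N) ((NP\S)/(PP/S))/PP PP (PP/PP)/S PP/S N\NP
CKY chart[0,8] = {N, N/(N\N), NP/(NP\N), PP/(PP\N), S/(S\N)}; S ∉ chart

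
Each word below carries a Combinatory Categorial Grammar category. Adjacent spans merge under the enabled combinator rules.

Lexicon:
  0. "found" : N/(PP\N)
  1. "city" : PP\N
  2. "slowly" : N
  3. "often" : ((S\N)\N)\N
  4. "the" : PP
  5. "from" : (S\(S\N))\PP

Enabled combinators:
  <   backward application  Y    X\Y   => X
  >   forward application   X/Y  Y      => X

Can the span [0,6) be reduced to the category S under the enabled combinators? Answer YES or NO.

YES

[0,6] S   <
  [0,4] S\N   <
    [0,2] N   >
      [0,1] "found" : N/(PP\N)
      [1,2] "city" : PP\N
    [2,4] (S\N)\N   <
      [2,3] "slowly" : N
      [3,4] "often" : ((S\N)\N)\N
  [4,6] S\(S\N)   <
    [4,5] "the" : PP
    [5,6] "from" : (S\(S\N))\PP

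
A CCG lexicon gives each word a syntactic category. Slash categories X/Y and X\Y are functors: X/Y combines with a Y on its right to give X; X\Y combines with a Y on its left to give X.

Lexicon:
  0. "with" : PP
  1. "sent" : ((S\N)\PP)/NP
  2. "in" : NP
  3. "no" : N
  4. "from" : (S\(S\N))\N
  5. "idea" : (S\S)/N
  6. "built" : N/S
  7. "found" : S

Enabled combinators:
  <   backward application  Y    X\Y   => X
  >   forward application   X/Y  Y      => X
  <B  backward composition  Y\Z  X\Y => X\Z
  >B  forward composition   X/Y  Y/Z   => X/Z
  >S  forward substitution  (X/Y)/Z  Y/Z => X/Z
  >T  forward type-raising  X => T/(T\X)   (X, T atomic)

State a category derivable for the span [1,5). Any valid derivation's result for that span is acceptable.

S\PP

[0,8] S   <
  [0,1] "with" : PP
  [1,8] S\PP   <B
    [1,5] S\PP   <B
      [1,3] (S\N)\PP   >
        [1,2] "sent" : ((S\N)\PP)/NP
        [2,3] "in" : NP
      [3,5] S\(S\N)   <
        [3,4] "no" : N
        [4,5] "from" : (S\(S\N))\N
    [5,8] S\S   >
      [5,6] "idea" : (S\S)/N
      [6,8] N   >
        [6,7] "built" : N/S
        [7,8] "found" : S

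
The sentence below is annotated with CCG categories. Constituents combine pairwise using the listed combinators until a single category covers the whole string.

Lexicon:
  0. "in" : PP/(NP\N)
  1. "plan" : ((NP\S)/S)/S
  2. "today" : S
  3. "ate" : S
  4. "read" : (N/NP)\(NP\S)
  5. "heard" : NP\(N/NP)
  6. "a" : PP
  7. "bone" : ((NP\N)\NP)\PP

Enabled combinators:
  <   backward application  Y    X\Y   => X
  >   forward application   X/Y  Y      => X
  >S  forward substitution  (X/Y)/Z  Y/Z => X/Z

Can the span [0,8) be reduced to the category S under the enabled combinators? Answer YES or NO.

PP/(NP\N) ((NP\S)/S)/S S S (N/NP)\(NP\S) NP\(N/NP) PP ((NP\N)\NP)\PP
CKY chart[0,8] = {PP}; S ∉ chart

NO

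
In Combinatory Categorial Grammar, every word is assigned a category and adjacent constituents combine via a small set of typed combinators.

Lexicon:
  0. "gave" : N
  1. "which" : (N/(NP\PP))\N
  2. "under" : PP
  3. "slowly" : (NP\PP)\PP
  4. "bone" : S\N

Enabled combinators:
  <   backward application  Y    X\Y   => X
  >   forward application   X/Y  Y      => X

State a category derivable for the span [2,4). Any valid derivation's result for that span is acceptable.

[0,5] S   <
  [0,4] N   >
    [0,2] N/(NP\PP)   <
      [0,1] "gave" : N
      [1,2] "which" : (N/(NP\PP))\N
    [2,4] NP\PP   <
      [2,3] "under" : PP
      [3,4] "slowly" : (NP\PP)\PP
  [4,5] "bone" : S\N

NP\PP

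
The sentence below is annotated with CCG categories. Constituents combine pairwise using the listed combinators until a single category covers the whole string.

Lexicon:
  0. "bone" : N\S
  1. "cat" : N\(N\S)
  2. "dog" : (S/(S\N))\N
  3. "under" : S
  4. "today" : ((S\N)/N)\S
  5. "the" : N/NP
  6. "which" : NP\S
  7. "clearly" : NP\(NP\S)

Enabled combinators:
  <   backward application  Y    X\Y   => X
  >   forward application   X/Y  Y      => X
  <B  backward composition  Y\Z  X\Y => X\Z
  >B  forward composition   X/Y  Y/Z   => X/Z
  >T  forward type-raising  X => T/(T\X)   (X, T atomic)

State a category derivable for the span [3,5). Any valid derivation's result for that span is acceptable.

(S\N)/N

[0,8] S   >
  [0,3] S/(S\N)   <
    [0,2] N   <
      [0,1] "bone" : N\S
      [1,2] "cat" : N\(N\S)
    [2,3] "dog" : (S/(S\N))\N
  [3,8] S\N   >
    [3,5] (S\N)/N   <
      [3,4] "under" : S
      [4,5] "today" : ((S\N)/N)\S
    [5,8] N   >
      [5,6] "the" : N/NP
      [6,8] NP   <
        [6,7] "which" : NP\S
        [7,8] "clearly" : NP\(NP\S)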